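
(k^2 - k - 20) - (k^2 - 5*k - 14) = 4*k - 6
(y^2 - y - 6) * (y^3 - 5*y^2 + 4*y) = y^5 - 6*y^4 + 3*y^3 + 26*y^2 - 24*y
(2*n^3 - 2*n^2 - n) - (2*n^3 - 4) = -2*n^2 - n + 4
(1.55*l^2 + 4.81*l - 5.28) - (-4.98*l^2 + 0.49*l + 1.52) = 6.53*l^2 + 4.32*l - 6.8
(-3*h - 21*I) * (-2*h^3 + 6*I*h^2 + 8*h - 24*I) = 6*h^4 + 24*I*h^3 + 102*h^2 - 96*I*h - 504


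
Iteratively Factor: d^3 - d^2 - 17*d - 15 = (d + 1)*(d^2 - 2*d - 15) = (d - 5)*(d + 1)*(d + 3)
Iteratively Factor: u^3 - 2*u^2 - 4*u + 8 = (u + 2)*(u^2 - 4*u + 4) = (u - 2)*(u + 2)*(u - 2)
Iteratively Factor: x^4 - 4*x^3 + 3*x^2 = (x - 3)*(x^3 - x^2) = x*(x - 3)*(x^2 - x) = x^2*(x - 3)*(x - 1)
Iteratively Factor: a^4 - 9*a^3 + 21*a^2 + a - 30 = (a - 5)*(a^3 - 4*a^2 + a + 6) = (a - 5)*(a + 1)*(a^2 - 5*a + 6) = (a - 5)*(a - 2)*(a + 1)*(a - 3)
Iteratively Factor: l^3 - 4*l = (l)*(l^2 - 4) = l*(l - 2)*(l + 2)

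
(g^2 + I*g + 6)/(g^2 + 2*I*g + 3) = (g - 2*I)/(g - I)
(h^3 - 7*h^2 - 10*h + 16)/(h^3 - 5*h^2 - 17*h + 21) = (h^2 - 6*h - 16)/(h^2 - 4*h - 21)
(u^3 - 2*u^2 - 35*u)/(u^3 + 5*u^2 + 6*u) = (u^2 - 2*u - 35)/(u^2 + 5*u + 6)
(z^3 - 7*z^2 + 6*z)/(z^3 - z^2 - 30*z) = (z - 1)/(z + 5)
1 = 1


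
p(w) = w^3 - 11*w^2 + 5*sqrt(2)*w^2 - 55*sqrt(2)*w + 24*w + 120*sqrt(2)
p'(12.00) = 283.92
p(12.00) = 686.56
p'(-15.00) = 739.09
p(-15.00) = -3282.58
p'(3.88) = -39.11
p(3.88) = -39.70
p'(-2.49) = -15.62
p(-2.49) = 263.82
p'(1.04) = -58.71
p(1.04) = 110.65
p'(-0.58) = -48.21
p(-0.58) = 199.38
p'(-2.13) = -23.43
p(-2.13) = 256.77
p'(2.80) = -52.26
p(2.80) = 10.27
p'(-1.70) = -31.75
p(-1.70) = 244.87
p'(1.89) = -57.92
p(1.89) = 60.77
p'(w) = 3*w^2 - 22*w + 10*sqrt(2)*w - 55*sqrt(2) + 24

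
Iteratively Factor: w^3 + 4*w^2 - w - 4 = (w + 1)*(w^2 + 3*w - 4) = (w + 1)*(w + 4)*(w - 1)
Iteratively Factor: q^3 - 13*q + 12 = (q + 4)*(q^2 - 4*q + 3) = (q - 1)*(q + 4)*(q - 3)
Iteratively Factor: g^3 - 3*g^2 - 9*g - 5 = (g + 1)*(g^2 - 4*g - 5) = (g - 5)*(g + 1)*(g + 1)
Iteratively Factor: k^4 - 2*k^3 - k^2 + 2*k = (k + 1)*(k^3 - 3*k^2 + 2*k) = k*(k + 1)*(k^2 - 3*k + 2) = k*(k - 1)*(k + 1)*(k - 2)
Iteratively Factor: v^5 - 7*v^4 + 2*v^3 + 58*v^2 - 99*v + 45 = (v - 1)*(v^4 - 6*v^3 - 4*v^2 + 54*v - 45) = (v - 1)^2*(v^3 - 5*v^2 - 9*v + 45) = (v - 3)*(v - 1)^2*(v^2 - 2*v - 15) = (v - 3)*(v - 1)^2*(v + 3)*(v - 5)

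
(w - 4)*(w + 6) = w^2 + 2*w - 24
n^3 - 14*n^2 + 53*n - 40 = (n - 8)*(n - 5)*(n - 1)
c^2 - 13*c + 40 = (c - 8)*(c - 5)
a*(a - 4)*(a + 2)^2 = a^4 - 12*a^2 - 16*a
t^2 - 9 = (t - 3)*(t + 3)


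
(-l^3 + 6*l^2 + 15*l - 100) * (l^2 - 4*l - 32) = -l^5 + 10*l^4 + 23*l^3 - 352*l^2 - 80*l + 3200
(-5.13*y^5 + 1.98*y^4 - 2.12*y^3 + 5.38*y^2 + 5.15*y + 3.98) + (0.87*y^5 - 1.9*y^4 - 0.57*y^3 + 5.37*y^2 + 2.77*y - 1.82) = -4.26*y^5 + 0.0800000000000001*y^4 - 2.69*y^3 + 10.75*y^2 + 7.92*y + 2.16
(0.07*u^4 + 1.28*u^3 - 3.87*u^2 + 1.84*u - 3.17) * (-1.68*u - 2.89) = -0.1176*u^5 - 2.3527*u^4 + 2.8024*u^3 + 8.0931*u^2 + 0.00799999999999912*u + 9.1613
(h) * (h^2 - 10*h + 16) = h^3 - 10*h^2 + 16*h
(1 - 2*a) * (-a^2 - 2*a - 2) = 2*a^3 + 3*a^2 + 2*a - 2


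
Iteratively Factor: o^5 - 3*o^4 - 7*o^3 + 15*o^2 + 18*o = (o + 1)*(o^4 - 4*o^3 - 3*o^2 + 18*o) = (o + 1)*(o + 2)*(o^3 - 6*o^2 + 9*o) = (o - 3)*(o + 1)*(o + 2)*(o^2 - 3*o) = (o - 3)^2*(o + 1)*(o + 2)*(o)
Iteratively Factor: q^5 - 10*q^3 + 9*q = (q + 3)*(q^4 - 3*q^3 - q^2 + 3*q) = (q + 1)*(q + 3)*(q^3 - 4*q^2 + 3*q) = q*(q + 1)*(q + 3)*(q^2 - 4*q + 3) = q*(q - 3)*(q + 1)*(q + 3)*(q - 1)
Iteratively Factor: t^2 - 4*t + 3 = (t - 3)*(t - 1)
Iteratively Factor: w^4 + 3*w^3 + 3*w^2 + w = (w + 1)*(w^3 + 2*w^2 + w) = (w + 1)^2*(w^2 + w) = (w + 1)^3*(w)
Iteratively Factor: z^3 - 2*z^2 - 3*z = (z + 1)*(z^2 - 3*z) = z*(z + 1)*(z - 3)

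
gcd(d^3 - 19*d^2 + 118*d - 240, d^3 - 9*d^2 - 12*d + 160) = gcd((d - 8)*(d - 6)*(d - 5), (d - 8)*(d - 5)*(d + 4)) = d^2 - 13*d + 40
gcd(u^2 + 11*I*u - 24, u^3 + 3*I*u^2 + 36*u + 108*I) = u + 3*I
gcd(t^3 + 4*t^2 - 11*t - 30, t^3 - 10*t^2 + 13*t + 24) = t - 3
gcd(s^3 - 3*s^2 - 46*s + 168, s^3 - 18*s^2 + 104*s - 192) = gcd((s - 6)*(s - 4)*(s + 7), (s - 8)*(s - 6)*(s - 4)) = s^2 - 10*s + 24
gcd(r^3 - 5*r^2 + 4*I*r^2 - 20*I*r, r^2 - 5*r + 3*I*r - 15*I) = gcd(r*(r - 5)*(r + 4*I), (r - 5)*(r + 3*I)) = r - 5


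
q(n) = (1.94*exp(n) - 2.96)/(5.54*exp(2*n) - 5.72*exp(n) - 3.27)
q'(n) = (1.94*exp(n) - 2.96)*(-11.08*exp(2*n) + 5.72*exp(n))/(5.54*exp(2*n) - 5.72*exp(n) - 3.27)^2 + 1.94*exp(n)/(5.54*exp(2*n) - 5.72*exp(n) - 3.27) = (-10.7476*exp(2*n) + 32.7968*exp(n) - 23.275)*exp(n)/(30.6916*exp(4*n) - 63.3776*exp(3*n) - 3.5132*exp(2*n) + 37.4088*exp(n) + 10.6929)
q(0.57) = 0.12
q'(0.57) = 0.13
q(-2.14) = 0.71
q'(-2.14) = -0.15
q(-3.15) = 0.82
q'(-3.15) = -0.08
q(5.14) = 0.00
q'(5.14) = -0.00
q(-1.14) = 0.52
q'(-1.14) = -0.22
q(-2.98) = 0.81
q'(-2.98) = -0.09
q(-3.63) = 0.85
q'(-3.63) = -0.05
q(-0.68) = 0.42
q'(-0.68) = -0.21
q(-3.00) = 0.81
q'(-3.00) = -0.09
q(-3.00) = 0.81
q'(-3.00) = -0.09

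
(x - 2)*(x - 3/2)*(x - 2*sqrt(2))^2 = x^4 - 4*sqrt(2)*x^3 - 7*x^3/2 + 11*x^2 + 14*sqrt(2)*x^2 - 28*x - 12*sqrt(2)*x + 24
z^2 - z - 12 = (z - 4)*(z + 3)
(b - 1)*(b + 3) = b^2 + 2*b - 3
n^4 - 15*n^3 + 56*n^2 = n^2*(n - 8)*(n - 7)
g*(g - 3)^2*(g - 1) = g^4 - 7*g^3 + 15*g^2 - 9*g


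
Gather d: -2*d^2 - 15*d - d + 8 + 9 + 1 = -2*d^2 - 16*d + 18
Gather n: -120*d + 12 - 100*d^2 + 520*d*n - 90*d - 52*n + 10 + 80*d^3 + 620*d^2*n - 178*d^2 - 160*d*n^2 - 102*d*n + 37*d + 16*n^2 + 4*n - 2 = 80*d^3 - 278*d^2 - 173*d + n^2*(16 - 160*d) + n*(620*d^2 + 418*d - 48) + 20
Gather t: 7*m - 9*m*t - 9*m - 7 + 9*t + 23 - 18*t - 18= -2*m + t*(-9*m - 9) - 2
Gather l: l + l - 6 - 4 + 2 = 2*l - 8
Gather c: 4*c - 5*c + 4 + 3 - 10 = -c - 3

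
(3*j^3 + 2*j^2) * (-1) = -3*j^3 - 2*j^2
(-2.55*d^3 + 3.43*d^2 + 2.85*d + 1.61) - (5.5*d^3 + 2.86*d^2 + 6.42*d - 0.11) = -8.05*d^3 + 0.57*d^2 - 3.57*d + 1.72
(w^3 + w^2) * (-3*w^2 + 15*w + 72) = -3*w^5 + 12*w^4 + 87*w^3 + 72*w^2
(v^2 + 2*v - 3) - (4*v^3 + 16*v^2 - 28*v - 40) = -4*v^3 - 15*v^2 + 30*v + 37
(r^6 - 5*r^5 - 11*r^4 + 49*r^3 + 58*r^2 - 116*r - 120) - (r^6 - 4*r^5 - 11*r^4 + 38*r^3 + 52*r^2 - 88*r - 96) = -r^5 + 11*r^3 + 6*r^2 - 28*r - 24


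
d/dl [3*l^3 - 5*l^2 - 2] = l*(9*l - 10)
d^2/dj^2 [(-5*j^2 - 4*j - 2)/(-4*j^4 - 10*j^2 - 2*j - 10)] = (60*j^8 + 96*j^7 + 30*j^6 + 60*j^5 - 444*j^4 - 317*j^3 - 345*j^2 - 270*j + 57)/(8*j^12 + 60*j^10 + 12*j^9 + 210*j^8 + 60*j^7 + 431*j^6 + 135*j^5 + 540*j^4 + 151*j^3 + 390*j^2 + 75*j + 125)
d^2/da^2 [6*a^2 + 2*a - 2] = 12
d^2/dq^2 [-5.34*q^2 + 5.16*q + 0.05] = -10.6800000000000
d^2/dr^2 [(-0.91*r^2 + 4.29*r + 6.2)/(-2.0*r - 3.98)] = 47.526328/(8.0*r^3 + 47.76*r^2 + 95.0424*r + 63.044792)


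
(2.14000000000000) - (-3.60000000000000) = 5.74000000000000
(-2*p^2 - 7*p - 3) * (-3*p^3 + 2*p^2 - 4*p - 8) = 6*p^5 + 17*p^4 + 3*p^3 + 38*p^2 + 68*p + 24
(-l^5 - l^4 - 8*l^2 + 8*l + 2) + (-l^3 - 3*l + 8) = -l^5 - l^4 - l^3 - 8*l^2 + 5*l + 10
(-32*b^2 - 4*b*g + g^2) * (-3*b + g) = 96*b^3 - 20*b^2*g - 7*b*g^2 + g^3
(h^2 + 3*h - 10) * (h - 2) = h^3 + h^2 - 16*h + 20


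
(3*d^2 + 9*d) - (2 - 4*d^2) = 7*d^2 + 9*d - 2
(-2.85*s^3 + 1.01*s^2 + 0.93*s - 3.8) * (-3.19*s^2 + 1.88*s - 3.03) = 9.0915*s^5 - 8.5799*s^4 + 7.5676*s^3 + 10.8101*s^2 - 9.9619*s + 11.514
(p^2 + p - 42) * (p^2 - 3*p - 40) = p^4 - 2*p^3 - 85*p^2 + 86*p + 1680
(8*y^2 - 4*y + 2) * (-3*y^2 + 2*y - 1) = -24*y^4 + 28*y^3 - 22*y^2 + 8*y - 2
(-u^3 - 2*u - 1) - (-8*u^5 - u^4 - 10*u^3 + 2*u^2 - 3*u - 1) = 8*u^5 + u^4 + 9*u^3 - 2*u^2 + u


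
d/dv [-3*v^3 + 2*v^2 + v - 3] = -9*v^2 + 4*v + 1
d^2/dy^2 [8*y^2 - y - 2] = 16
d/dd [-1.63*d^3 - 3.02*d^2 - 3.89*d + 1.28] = -4.89*d^2 - 6.04*d - 3.89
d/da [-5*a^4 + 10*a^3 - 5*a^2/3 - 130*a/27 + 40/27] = -20*a^3 + 30*a^2 - 10*a/3 - 130/27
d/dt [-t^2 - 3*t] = -2*t - 3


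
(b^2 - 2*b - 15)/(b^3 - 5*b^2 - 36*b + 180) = (b + 3)/(b^2 - 36)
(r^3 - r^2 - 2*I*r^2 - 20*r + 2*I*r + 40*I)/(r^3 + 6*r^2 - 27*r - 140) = (r - 2*I)/(r + 7)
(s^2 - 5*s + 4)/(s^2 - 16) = (s - 1)/(s + 4)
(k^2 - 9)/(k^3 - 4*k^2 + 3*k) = (k + 3)/(k*(k - 1))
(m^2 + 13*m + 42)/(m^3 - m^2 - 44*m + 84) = (m + 6)/(m^2 - 8*m + 12)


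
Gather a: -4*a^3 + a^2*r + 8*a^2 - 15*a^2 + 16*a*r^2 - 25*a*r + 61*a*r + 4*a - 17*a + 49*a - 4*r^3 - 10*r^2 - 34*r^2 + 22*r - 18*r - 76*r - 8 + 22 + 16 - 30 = -4*a^3 + a^2*(r - 7) + a*(16*r^2 + 36*r + 36) - 4*r^3 - 44*r^2 - 72*r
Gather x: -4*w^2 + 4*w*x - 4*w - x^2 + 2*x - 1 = -4*w^2 - 4*w - x^2 + x*(4*w + 2) - 1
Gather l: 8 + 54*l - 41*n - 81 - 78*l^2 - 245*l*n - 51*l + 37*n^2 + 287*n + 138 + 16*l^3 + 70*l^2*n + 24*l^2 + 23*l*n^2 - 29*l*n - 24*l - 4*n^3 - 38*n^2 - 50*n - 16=16*l^3 + l^2*(70*n - 54) + l*(23*n^2 - 274*n - 21) - 4*n^3 - n^2 + 196*n + 49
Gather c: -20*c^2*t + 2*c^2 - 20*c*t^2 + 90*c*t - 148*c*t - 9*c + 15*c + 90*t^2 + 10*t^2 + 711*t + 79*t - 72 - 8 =c^2*(2 - 20*t) + c*(-20*t^2 - 58*t + 6) + 100*t^2 + 790*t - 80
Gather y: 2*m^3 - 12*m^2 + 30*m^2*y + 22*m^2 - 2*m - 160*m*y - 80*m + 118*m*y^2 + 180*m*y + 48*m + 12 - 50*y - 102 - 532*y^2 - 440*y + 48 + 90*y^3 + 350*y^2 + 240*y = 2*m^3 + 10*m^2 - 34*m + 90*y^3 + y^2*(118*m - 182) + y*(30*m^2 + 20*m - 250) - 42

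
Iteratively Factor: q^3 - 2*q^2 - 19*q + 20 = (q - 5)*(q^2 + 3*q - 4) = (q - 5)*(q - 1)*(q + 4)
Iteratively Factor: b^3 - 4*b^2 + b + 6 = (b - 2)*(b^2 - 2*b - 3) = (b - 2)*(b + 1)*(b - 3)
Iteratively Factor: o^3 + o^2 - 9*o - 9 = (o + 1)*(o^2 - 9) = (o - 3)*(o + 1)*(o + 3)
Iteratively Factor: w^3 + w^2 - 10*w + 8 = (w - 1)*(w^2 + 2*w - 8) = (w - 1)*(w + 4)*(w - 2)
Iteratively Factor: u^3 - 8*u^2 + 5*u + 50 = (u + 2)*(u^2 - 10*u + 25) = (u - 5)*(u + 2)*(u - 5)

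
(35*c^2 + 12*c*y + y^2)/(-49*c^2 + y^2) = (5*c + y)/(-7*c + y)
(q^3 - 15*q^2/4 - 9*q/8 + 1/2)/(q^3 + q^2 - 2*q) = (8*q^3 - 30*q^2 - 9*q + 4)/(8*q*(q^2 + q - 2))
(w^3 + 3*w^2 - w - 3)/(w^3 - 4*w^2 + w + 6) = (w^2 + 2*w - 3)/(w^2 - 5*w + 6)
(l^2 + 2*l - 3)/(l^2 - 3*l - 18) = (l - 1)/(l - 6)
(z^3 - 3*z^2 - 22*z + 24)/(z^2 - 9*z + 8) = (z^2 - 2*z - 24)/(z - 8)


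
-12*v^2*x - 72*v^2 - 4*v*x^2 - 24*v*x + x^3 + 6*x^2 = (-6*v + x)*(2*v + x)*(x + 6)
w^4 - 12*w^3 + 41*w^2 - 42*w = w*(w - 7)*(w - 3)*(w - 2)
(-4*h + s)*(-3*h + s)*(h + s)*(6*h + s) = 72*h^4 + 42*h^3*s - 31*h^2*s^2 + s^4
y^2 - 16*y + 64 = (y - 8)^2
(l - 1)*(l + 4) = l^2 + 3*l - 4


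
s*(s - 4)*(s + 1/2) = s^3 - 7*s^2/2 - 2*s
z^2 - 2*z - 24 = (z - 6)*(z + 4)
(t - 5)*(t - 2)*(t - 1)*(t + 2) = t^4 - 6*t^3 + t^2 + 24*t - 20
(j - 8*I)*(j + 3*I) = j^2 - 5*I*j + 24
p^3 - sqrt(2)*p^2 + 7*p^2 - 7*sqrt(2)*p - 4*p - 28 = (p + 7)*(p - 2*sqrt(2))*(p + sqrt(2))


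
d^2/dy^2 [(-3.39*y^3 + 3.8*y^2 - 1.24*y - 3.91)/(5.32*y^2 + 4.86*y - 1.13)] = (1.13686837721616e-13*y^5 + 5.6843418860808e-14*y^4 - 467.589008*y^3 - 415.206612*y^2 - 677.261442*y - 235.631208)/(150.568768*y^6 + 412.648992*y^5 + 281.02368*y^4 - 60.507*y^3 - 59.69112*y^2 + 18.617202*y - 1.442897)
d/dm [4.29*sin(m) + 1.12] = 4.29*cos(m)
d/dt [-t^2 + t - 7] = 1 - 2*t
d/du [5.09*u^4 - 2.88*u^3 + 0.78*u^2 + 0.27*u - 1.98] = 20.36*u^3 - 8.64*u^2 + 1.56*u + 0.27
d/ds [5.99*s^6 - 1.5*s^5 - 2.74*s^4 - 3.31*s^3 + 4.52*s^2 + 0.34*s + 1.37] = 35.94*s^5 - 7.5*s^4 - 10.96*s^3 - 9.93*s^2 + 9.04*s + 0.34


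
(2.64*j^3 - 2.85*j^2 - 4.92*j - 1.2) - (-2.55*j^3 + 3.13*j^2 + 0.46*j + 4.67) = 5.19*j^3 - 5.98*j^2 - 5.38*j - 5.87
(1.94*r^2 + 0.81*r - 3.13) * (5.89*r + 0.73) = 11.4266*r^3 + 6.1871*r^2 - 17.8444*r - 2.2849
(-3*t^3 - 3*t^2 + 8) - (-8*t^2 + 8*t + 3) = -3*t^3 + 5*t^2 - 8*t + 5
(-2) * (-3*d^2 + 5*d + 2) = 6*d^2 - 10*d - 4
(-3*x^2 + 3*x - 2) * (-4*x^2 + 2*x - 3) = 12*x^4 - 18*x^3 + 23*x^2 - 13*x + 6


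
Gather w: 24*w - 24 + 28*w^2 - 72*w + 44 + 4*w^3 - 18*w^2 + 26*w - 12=4*w^3 + 10*w^2 - 22*w + 8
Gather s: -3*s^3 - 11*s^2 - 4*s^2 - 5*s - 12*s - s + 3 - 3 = -3*s^3 - 15*s^2 - 18*s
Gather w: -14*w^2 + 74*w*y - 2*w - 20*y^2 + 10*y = -14*w^2 + w*(74*y - 2) - 20*y^2 + 10*y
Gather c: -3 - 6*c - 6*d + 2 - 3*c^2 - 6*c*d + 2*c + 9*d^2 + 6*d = -3*c^2 + c*(-6*d - 4) + 9*d^2 - 1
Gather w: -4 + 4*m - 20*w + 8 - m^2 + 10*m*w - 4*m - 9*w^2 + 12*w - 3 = -m^2 - 9*w^2 + w*(10*m - 8) + 1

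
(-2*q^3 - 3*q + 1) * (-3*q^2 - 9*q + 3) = 6*q^5 + 18*q^4 + 3*q^3 + 24*q^2 - 18*q + 3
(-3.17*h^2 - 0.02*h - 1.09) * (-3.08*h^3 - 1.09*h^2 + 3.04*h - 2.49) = 9.7636*h^5 + 3.5169*h^4 - 6.2578*h^3 + 9.0206*h^2 - 3.2638*h + 2.7141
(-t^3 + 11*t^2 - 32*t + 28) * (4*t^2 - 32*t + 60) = -4*t^5 + 76*t^4 - 540*t^3 + 1796*t^2 - 2816*t + 1680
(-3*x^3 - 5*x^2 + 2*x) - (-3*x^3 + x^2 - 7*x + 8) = -6*x^2 + 9*x - 8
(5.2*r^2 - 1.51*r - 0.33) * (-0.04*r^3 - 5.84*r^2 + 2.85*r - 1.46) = -0.208*r^5 - 30.3076*r^4 + 23.6516*r^3 - 9.9683*r^2 + 1.2641*r + 0.4818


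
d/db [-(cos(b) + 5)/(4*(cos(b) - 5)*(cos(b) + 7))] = (sin(b)^2 - 10*cos(b) - 46)*sin(b)/(4*(cos(b) - 5)^2*(cos(b) + 7)^2)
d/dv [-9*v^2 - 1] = -18*v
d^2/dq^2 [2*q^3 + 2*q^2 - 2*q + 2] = 12*q + 4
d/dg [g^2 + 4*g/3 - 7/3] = 2*g + 4/3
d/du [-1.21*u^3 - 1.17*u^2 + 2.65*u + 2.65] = -3.63*u^2 - 2.34*u + 2.65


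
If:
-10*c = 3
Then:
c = -3/10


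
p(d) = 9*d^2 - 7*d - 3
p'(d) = 18*d - 7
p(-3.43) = 126.89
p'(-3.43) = -68.74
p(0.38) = -4.36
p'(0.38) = -0.16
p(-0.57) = 3.91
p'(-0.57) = -17.26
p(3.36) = 75.09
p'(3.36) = 53.48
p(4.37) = 138.28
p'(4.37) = 71.66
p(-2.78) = 86.02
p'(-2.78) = -57.04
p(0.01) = -3.07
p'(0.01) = -6.82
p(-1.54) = 29.12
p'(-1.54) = -34.72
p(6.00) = 279.00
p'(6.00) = 101.00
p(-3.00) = 99.00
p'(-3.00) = -61.00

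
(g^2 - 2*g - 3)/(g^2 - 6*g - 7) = (g - 3)/(g - 7)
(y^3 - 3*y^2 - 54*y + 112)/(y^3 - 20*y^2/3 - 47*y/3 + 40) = 3*(y^2 + 5*y - 14)/(3*y^2 + 4*y - 15)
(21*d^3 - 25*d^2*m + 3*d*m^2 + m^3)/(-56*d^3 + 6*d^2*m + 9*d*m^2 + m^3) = (-3*d^2 + 4*d*m - m^2)/(8*d^2 - 2*d*m - m^2)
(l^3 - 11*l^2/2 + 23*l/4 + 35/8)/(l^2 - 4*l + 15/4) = (4*l^2 - 12*l - 7)/(2*(2*l - 3))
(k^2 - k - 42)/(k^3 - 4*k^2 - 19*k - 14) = (k + 6)/(k^2 + 3*k + 2)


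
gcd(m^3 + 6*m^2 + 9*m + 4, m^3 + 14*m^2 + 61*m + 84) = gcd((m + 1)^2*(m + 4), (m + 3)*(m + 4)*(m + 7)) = m + 4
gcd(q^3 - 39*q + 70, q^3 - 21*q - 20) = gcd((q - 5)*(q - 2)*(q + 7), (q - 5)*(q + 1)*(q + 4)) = q - 5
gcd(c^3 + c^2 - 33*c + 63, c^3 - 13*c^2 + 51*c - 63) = c^2 - 6*c + 9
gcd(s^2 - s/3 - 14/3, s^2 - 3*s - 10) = s + 2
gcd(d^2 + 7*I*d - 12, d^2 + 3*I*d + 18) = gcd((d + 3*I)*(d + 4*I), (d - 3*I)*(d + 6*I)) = 1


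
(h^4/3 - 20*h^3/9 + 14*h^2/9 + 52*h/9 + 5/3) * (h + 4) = h^5/3 - 8*h^4/9 - 22*h^3/3 + 12*h^2 + 223*h/9 + 20/3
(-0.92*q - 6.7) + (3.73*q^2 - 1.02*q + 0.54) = 3.73*q^2 - 1.94*q - 6.16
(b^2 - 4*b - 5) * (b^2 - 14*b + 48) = b^4 - 18*b^3 + 99*b^2 - 122*b - 240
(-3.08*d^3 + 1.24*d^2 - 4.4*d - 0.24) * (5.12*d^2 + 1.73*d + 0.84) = -15.7696*d^5 + 1.0204*d^4 - 22.97*d^3 - 7.7992*d^2 - 4.1112*d - 0.2016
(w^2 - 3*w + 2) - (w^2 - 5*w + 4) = 2*w - 2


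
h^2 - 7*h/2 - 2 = (h - 4)*(h + 1/2)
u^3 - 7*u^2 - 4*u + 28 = (u - 7)*(u - 2)*(u + 2)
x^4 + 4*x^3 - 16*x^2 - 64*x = x*(x - 4)*(x + 4)^2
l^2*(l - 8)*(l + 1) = l^4 - 7*l^3 - 8*l^2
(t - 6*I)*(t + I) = t^2 - 5*I*t + 6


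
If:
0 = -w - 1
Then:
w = -1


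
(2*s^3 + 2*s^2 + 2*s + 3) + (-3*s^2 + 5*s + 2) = 2*s^3 - s^2 + 7*s + 5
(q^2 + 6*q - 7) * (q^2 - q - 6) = q^4 + 5*q^3 - 19*q^2 - 29*q + 42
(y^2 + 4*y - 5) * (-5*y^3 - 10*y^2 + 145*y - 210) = -5*y^5 - 30*y^4 + 130*y^3 + 420*y^2 - 1565*y + 1050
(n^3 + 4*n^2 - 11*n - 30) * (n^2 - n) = n^5 + 3*n^4 - 15*n^3 - 19*n^2 + 30*n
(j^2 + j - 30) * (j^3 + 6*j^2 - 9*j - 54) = j^5 + 7*j^4 - 33*j^3 - 243*j^2 + 216*j + 1620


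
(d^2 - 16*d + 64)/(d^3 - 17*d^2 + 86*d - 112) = (d - 8)/(d^2 - 9*d + 14)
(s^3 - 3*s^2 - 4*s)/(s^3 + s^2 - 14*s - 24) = s*(s + 1)/(s^2 + 5*s + 6)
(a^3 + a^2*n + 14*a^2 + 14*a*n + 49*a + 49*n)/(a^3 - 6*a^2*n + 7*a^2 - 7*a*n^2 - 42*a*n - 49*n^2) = (a + 7)/(a - 7*n)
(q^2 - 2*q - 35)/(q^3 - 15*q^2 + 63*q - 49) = (q + 5)/(q^2 - 8*q + 7)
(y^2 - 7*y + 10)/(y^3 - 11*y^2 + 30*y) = (y - 2)/(y*(y - 6))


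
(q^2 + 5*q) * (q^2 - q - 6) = q^4 + 4*q^3 - 11*q^2 - 30*q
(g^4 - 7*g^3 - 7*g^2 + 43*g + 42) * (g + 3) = g^5 - 4*g^4 - 28*g^3 + 22*g^2 + 171*g + 126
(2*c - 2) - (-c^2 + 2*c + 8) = c^2 - 10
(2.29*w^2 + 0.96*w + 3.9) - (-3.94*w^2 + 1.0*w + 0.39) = 6.23*w^2 - 0.04*w + 3.51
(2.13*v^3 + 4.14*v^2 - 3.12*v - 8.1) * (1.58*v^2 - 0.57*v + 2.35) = 3.3654*v^5 + 5.3271*v^4 - 2.2839*v^3 - 1.2906*v^2 - 2.715*v - 19.035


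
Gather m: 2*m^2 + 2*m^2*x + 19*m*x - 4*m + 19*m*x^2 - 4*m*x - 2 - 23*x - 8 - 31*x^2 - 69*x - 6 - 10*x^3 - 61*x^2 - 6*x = m^2*(2*x + 2) + m*(19*x^2 + 15*x - 4) - 10*x^3 - 92*x^2 - 98*x - 16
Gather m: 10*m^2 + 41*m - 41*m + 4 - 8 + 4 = 10*m^2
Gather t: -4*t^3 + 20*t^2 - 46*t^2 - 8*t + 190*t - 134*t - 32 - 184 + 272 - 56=-4*t^3 - 26*t^2 + 48*t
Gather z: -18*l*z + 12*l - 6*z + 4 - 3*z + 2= 12*l + z*(-18*l - 9) + 6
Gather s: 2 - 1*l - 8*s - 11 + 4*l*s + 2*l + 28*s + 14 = l + s*(4*l + 20) + 5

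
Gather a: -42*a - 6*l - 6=-42*a - 6*l - 6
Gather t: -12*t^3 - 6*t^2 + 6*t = -12*t^3 - 6*t^2 + 6*t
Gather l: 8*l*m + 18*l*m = 26*l*m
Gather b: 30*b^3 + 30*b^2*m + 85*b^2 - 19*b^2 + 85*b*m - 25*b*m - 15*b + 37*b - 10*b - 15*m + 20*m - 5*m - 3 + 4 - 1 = 30*b^3 + b^2*(30*m + 66) + b*(60*m + 12)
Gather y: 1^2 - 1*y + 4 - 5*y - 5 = -6*y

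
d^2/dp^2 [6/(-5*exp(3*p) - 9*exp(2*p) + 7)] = 54*((5*exp(p) + 4)*(5*exp(3*p) + 9*exp(2*p) - 7) - 2*(5*exp(p) + 6)^2*exp(2*p))*exp(2*p)/(5*exp(3*p) + 9*exp(2*p) - 7)^3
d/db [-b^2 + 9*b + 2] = 9 - 2*b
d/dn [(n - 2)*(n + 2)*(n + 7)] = 3*n^2 + 14*n - 4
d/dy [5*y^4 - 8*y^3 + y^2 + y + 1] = 20*y^3 - 24*y^2 + 2*y + 1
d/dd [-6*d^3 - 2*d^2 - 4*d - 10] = -18*d^2 - 4*d - 4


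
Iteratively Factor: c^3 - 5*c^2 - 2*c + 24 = (c + 2)*(c^2 - 7*c + 12) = (c - 4)*(c + 2)*(c - 3)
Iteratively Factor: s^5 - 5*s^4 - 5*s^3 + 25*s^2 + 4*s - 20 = (s - 5)*(s^4 - 5*s^2 + 4) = (s - 5)*(s - 1)*(s^3 + s^2 - 4*s - 4) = (s - 5)*(s - 1)*(s + 1)*(s^2 - 4) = (s - 5)*(s - 1)*(s + 1)*(s + 2)*(s - 2)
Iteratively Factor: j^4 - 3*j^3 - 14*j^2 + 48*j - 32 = (j + 4)*(j^3 - 7*j^2 + 14*j - 8) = (j - 4)*(j + 4)*(j^2 - 3*j + 2) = (j - 4)*(j - 1)*(j + 4)*(j - 2)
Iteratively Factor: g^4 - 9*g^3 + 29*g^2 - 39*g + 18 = (g - 3)*(g^3 - 6*g^2 + 11*g - 6) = (g - 3)*(g - 2)*(g^2 - 4*g + 3) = (g - 3)*(g - 2)*(g - 1)*(g - 3)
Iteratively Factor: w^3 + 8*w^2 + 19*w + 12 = (w + 3)*(w^2 + 5*w + 4) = (w + 3)*(w + 4)*(w + 1)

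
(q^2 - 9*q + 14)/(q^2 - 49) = (q - 2)/(q + 7)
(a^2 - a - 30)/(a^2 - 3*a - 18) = (a + 5)/(a + 3)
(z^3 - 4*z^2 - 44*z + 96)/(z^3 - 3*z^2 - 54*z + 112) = (z + 6)/(z + 7)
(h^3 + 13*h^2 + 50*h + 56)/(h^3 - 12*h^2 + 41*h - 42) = (h^3 + 13*h^2 + 50*h + 56)/(h^3 - 12*h^2 + 41*h - 42)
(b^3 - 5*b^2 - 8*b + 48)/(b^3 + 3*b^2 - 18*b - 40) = (b^2 - b - 12)/(b^2 + 7*b + 10)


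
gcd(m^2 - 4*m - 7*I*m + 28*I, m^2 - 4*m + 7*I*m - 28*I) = m - 4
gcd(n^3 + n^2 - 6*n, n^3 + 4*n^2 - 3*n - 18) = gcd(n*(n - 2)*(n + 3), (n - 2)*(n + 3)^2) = n^2 + n - 6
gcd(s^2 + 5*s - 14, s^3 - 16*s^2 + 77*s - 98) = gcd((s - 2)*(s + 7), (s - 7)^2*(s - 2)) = s - 2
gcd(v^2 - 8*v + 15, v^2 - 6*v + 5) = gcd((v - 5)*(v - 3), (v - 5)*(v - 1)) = v - 5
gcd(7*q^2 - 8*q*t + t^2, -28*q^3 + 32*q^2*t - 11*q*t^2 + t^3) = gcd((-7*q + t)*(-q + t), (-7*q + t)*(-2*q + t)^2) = 7*q - t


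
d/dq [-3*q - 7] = -3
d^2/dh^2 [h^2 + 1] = 2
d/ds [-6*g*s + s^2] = -6*g + 2*s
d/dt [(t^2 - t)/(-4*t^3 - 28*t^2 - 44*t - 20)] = (t^3 - 3*t^2 - 15*t + 5)/(4*(t^5 + 13*t^4 + 58*t^3 + 106*t^2 + 85*t + 25))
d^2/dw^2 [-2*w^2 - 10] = -4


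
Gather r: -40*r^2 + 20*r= -40*r^2 + 20*r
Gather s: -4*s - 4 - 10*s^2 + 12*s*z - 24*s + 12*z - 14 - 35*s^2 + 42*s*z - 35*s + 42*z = -45*s^2 + s*(54*z - 63) + 54*z - 18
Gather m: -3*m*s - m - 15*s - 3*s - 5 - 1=m*(-3*s - 1) - 18*s - 6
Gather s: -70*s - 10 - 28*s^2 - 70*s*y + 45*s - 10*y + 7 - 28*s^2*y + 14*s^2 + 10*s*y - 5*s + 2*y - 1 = s^2*(-28*y - 14) + s*(-60*y - 30) - 8*y - 4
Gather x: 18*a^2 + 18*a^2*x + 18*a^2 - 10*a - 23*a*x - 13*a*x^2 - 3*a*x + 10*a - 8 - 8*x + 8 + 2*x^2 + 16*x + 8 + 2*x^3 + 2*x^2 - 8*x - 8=36*a^2 + 2*x^3 + x^2*(4 - 13*a) + x*(18*a^2 - 26*a)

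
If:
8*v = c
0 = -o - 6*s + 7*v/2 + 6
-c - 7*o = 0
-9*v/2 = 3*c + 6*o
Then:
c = 0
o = 0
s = 1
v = 0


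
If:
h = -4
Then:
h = -4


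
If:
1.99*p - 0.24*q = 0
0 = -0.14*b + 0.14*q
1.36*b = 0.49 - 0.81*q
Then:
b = 0.23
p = 0.03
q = 0.23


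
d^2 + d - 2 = (d - 1)*(d + 2)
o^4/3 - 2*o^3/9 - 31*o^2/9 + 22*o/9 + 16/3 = (o/3 + 1)*(o - 8/3)*(o - 2)*(o + 1)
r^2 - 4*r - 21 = (r - 7)*(r + 3)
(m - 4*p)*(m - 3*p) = m^2 - 7*m*p + 12*p^2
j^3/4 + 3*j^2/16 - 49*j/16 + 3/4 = (j/4 + 1)*(j - 3)*(j - 1/4)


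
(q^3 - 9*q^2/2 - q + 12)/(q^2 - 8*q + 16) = (q^2 - q/2 - 3)/(q - 4)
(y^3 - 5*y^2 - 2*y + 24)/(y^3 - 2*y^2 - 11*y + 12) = (y^2 - y - 6)/(y^2 + 2*y - 3)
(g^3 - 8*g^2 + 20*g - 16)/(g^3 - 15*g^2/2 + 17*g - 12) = 2*(g - 2)/(2*g - 3)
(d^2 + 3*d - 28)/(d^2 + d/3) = 3*(d^2 + 3*d - 28)/(d*(3*d + 1))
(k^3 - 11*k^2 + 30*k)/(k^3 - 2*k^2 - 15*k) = (k - 6)/(k + 3)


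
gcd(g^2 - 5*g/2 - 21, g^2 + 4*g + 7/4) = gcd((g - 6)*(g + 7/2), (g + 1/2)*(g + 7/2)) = g + 7/2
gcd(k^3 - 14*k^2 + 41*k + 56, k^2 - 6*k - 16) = k - 8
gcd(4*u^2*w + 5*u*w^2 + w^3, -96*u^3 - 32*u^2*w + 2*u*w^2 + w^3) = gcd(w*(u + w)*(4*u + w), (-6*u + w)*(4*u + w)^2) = 4*u + w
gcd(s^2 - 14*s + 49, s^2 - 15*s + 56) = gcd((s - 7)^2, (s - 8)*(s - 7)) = s - 7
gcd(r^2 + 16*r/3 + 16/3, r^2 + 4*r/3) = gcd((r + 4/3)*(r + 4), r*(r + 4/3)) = r + 4/3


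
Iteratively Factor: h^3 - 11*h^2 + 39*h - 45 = (h - 5)*(h^2 - 6*h + 9) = (h - 5)*(h - 3)*(h - 3)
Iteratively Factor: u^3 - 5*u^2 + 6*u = (u)*(u^2 - 5*u + 6) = u*(u - 2)*(u - 3)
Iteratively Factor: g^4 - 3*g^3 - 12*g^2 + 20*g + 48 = (g - 4)*(g^3 + g^2 - 8*g - 12) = (g - 4)*(g - 3)*(g^2 + 4*g + 4) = (g - 4)*(g - 3)*(g + 2)*(g + 2)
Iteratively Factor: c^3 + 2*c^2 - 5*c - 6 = (c - 2)*(c^2 + 4*c + 3) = (c - 2)*(c + 3)*(c + 1)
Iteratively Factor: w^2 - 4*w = (w - 4)*(w)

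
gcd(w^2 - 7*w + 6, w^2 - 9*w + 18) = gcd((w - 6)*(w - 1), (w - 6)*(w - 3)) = w - 6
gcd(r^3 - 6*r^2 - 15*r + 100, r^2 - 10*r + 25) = r^2 - 10*r + 25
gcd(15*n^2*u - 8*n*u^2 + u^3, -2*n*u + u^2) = u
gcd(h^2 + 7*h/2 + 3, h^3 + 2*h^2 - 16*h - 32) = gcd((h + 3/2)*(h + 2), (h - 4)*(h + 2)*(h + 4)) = h + 2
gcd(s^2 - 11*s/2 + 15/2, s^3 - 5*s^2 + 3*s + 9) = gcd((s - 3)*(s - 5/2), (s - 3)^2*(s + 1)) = s - 3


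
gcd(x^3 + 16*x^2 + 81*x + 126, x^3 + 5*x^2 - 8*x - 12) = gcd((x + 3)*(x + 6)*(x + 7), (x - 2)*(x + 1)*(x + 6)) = x + 6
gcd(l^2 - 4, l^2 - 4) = l^2 - 4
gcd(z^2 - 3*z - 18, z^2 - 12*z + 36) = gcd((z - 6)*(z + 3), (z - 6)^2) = z - 6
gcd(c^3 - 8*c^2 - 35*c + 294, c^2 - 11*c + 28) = c - 7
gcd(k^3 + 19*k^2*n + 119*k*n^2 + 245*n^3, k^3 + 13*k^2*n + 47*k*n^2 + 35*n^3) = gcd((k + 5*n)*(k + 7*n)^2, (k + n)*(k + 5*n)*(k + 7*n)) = k^2 + 12*k*n + 35*n^2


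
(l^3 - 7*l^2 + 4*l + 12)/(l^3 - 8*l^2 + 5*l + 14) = (l - 6)/(l - 7)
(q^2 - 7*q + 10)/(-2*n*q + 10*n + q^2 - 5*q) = (q - 2)/(-2*n + q)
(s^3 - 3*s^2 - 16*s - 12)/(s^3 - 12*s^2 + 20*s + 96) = (s + 1)/(s - 8)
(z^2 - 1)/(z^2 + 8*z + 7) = (z - 1)/(z + 7)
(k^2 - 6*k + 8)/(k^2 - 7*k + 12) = (k - 2)/(k - 3)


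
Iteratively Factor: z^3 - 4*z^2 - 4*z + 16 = (z - 2)*(z^2 - 2*z - 8) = (z - 2)*(z + 2)*(z - 4)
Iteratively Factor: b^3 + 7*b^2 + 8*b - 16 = (b - 1)*(b^2 + 8*b + 16) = (b - 1)*(b + 4)*(b + 4)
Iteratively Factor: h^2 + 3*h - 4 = (h - 1)*(h + 4)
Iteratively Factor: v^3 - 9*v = (v - 3)*(v^2 + 3*v) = (v - 3)*(v + 3)*(v)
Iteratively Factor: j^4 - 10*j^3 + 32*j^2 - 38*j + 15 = (j - 1)*(j^3 - 9*j^2 + 23*j - 15) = (j - 1)^2*(j^2 - 8*j + 15) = (j - 5)*(j - 1)^2*(j - 3)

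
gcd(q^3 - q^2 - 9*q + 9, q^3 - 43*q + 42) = q - 1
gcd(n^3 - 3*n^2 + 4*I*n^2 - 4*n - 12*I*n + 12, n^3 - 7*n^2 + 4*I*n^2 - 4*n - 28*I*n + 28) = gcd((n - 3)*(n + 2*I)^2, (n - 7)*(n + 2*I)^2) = n^2 + 4*I*n - 4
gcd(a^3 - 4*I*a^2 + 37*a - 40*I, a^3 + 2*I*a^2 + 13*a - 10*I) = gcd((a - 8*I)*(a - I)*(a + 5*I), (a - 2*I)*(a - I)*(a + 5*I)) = a^2 + 4*I*a + 5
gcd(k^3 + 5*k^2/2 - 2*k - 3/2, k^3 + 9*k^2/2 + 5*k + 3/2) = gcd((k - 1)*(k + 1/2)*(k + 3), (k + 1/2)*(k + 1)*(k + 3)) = k^2 + 7*k/2 + 3/2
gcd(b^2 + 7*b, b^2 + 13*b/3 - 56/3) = b + 7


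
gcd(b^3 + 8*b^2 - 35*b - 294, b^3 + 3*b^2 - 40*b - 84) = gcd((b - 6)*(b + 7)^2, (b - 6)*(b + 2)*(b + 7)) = b^2 + b - 42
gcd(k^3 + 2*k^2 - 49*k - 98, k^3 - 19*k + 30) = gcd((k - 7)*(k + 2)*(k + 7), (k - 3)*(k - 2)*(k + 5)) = 1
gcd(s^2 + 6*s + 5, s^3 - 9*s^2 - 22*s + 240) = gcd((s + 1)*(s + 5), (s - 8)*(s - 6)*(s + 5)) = s + 5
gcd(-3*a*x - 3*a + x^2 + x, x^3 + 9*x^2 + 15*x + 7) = x + 1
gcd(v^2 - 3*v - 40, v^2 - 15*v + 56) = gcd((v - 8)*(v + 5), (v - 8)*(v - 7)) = v - 8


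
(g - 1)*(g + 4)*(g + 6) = g^3 + 9*g^2 + 14*g - 24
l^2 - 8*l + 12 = (l - 6)*(l - 2)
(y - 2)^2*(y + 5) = y^3 + y^2 - 16*y + 20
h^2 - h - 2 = (h - 2)*(h + 1)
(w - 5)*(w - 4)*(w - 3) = w^3 - 12*w^2 + 47*w - 60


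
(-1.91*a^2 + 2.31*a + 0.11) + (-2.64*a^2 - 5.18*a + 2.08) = -4.55*a^2 - 2.87*a + 2.19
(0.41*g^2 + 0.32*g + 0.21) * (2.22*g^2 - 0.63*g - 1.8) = 0.9102*g^4 + 0.4521*g^3 - 0.4734*g^2 - 0.7083*g - 0.378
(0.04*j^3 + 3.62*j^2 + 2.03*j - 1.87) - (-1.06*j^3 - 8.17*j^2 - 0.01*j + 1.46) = 1.1*j^3 + 11.79*j^2 + 2.04*j - 3.33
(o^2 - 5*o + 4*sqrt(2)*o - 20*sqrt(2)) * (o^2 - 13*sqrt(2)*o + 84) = o^4 - 9*sqrt(2)*o^3 - 5*o^3 - 20*o^2 + 45*sqrt(2)*o^2 + 100*o + 336*sqrt(2)*o - 1680*sqrt(2)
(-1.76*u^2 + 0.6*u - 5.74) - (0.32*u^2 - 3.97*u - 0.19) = -2.08*u^2 + 4.57*u - 5.55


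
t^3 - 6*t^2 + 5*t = t*(t - 5)*(t - 1)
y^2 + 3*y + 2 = (y + 1)*(y + 2)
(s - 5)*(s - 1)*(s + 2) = s^3 - 4*s^2 - 7*s + 10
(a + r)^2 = a^2 + 2*a*r + r^2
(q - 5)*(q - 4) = q^2 - 9*q + 20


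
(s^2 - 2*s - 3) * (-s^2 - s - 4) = -s^4 + s^3 + s^2 + 11*s + 12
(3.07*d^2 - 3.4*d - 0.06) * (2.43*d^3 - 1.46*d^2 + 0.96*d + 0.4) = 7.4601*d^5 - 12.7442*d^4 + 7.7654*d^3 - 1.9484*d^2 - 1.4176*d - 0.024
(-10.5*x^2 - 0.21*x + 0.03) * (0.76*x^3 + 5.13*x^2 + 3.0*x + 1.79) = -7.98*x^5 - 54.0246*x^4 - 32.5545*x^3 - 19.2711*x^2 - 0.2859*x + 0.0537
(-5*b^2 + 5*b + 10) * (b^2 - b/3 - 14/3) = -5*b^4 + 20*b^3/3 + 95*b^2/3 - 80*b/3 - 140/3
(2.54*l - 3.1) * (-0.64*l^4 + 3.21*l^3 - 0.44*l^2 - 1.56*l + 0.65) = -1.6256*l^5 + 10.1374*l^4 - 11.0686*l^3 - 2.5984*l^2 + 6.487*l - 2.015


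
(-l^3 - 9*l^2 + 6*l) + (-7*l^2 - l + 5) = -l^3 - 16*l^2 + 5*l + 5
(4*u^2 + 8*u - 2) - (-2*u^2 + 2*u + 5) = 6*u^2 + 6*u - 7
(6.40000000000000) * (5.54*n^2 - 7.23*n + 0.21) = 35.456*n^2 - 46.272*n + 1.344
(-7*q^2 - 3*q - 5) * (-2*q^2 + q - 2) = 14*q^4 - q^3 + 21*q^2 + q + 10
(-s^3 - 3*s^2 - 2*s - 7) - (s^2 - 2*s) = -s^3 - 4*s^2 - 7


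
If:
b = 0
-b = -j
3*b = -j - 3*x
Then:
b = 0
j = 0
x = 0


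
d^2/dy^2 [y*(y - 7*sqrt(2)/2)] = 2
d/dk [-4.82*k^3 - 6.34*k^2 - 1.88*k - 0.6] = -14.46*k^2 - 12.68*k - 1.88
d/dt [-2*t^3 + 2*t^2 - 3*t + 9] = -6*t^2 + 4*t - 3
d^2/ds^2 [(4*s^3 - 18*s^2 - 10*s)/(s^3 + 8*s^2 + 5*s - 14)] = 4*(-25*s^6 - 45*s^5 + 183*s^4 - 543*s^3 - 3864*s^2 - 504*s - 2114)/(s^9 + 24*s^8 + 207*s^7 + 710*s^6 + 363*s^5 - 2508*s^4 - 2647*s^3 + 3654*s^2 + 2940*s - 2744)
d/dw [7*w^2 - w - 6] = 14*w - 1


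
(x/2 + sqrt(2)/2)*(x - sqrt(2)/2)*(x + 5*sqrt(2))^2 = x^4/2 + 21*sqrt(2)*x^3/4 + 59*x^2/2 + 15*sqrt(2)*x/2 - 25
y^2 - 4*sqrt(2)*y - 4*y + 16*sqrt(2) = (y - 4)*(y - 4*sqrt(2))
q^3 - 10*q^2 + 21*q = q*(q - 7)*(q - 3)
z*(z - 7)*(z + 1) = z^3 - 6*z^2 - 7*z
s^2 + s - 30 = (s - 5)*(s + 6)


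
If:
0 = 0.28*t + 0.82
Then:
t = -2.93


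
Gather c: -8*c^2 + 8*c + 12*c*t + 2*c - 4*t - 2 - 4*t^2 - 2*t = -8*c^2 + c*(12*t + 10) - 4*t^2 - 6*t - 2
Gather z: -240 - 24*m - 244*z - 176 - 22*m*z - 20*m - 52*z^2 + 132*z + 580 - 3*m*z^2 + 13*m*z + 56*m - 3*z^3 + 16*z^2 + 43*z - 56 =12*m - 3*z^3 + z^2*(-3*m - 36) + z*(-9*m - 69) + 108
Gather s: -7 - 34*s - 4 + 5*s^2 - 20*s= 5*s^2 - 54*s - 11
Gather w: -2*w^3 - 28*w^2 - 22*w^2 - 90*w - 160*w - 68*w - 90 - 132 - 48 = -2*w^3 - 50*w^2 - 318*w - 270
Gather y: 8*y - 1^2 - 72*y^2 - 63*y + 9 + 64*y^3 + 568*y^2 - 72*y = 64*y^3 + 496*y^2 - 127*y + 8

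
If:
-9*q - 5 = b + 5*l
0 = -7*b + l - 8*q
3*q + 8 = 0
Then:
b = 377/108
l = 335/108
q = -8/3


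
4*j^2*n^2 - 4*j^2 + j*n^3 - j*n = (4*j + n)*(n - 1)*(j*n + j)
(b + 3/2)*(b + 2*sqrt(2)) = b^2 + 3*b/2 + 2*sqrt(2)*b + 3*sqrt(2)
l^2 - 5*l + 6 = (l - 3)*(l - 2)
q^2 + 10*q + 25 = (q + 5)^2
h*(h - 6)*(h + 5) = h^3 - h^2 - 30*h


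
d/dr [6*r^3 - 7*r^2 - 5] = 2*r*(9*r - 7)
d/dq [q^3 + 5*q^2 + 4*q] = 3*q^2 + 10*q + 4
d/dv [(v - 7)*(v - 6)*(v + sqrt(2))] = 3*v^2 - 26*v + 2*sqrt(2)*v - 13*sqrt(2) + 42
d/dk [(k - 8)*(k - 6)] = 2*k - 14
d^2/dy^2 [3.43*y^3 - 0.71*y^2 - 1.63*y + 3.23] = 20.58*y - 1.42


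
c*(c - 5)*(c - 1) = c^3 - 6*c^2 + 5*c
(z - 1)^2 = z^2 - 2*z + 1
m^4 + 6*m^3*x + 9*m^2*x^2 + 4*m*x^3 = m*(m + x)^2*(m + 4*x)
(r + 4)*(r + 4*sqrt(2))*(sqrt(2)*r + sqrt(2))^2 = 2*r^4 + 8*sqrt(2)*r^3 + 12*r^3 + 18*r^2 + 48*sqrt(2)*r^2 + 8*r + 72*sqrt(2)*r + 32*sqrt(2)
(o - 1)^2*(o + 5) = o^3 + 3*o^2 - 9*o + 5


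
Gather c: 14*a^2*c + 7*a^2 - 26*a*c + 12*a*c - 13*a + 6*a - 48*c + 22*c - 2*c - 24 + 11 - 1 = 7*a^2 - 7*a + c*(14*a^2 - 14*a - 28) - 14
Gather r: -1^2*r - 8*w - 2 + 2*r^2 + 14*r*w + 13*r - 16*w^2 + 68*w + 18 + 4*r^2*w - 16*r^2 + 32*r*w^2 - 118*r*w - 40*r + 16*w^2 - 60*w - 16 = r^2*(4*w - 14) + r*(32*w^2 - 104*w - 28)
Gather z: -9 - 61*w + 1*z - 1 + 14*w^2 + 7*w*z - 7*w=14*w^2 - 68*w + z*(7*w + 1) - 10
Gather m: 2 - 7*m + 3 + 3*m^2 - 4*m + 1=3*m^2 - 11*m + 6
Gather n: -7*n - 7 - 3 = -7*n - 10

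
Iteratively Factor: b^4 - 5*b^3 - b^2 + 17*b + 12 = (b + 1)*(b^3 - 6*b^2 + 5*b + 12) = (b - 3)*(b + 1)*(b^2 - 3*b - 4) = (b - 3)*(b + 1)^2*(b - 4)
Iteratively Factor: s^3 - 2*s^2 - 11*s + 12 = (s + 3)*(s^2 - 5*s + 4) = (s - 1)*(s + 3)*(s - 4)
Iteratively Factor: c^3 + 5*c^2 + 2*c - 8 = (c - 1)*(c^2 + 6*c + 8) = (c - 1)*(c + 4)*(c + 2)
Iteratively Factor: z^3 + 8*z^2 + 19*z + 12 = (z + 4)*(z^2 + 4*z + 3) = (z + 3)*(z + 4)*(z + 1)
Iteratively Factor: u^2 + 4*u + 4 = (u + 2)*(u + 2)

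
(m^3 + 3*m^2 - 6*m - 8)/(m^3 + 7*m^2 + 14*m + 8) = (m - 2)/(m + 2)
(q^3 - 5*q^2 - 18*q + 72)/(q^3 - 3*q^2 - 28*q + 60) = (q^2 + q - 12)/(q^2 + 3*q - 10)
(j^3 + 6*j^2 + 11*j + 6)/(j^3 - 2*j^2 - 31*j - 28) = (j^2 + 5*j + 6)/(j^2 - 3*j - 28)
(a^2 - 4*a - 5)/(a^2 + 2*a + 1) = (a - 5)/(a + 1)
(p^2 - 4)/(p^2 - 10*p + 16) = (p + 2)/(p - 8)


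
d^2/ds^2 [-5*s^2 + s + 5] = -10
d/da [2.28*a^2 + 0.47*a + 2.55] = 4.56*a + 0.47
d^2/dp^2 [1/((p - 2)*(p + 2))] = 2*(3*p^2 + 4)/(p^6 - 12*p^4 + 48*p^2 - 64)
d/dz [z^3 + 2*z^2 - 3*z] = 3*z^2 + 4*z - 3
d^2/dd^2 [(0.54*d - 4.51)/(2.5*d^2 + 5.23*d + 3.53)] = ((16.9016 - 8.1*d)*(2.5*d^2 + 5.23*d + 3.53) + (0.54*d - 4.51)*(5.0*d + 5.23)*(10.0*d + 10.46))/(2.5*d^2 + 5.23*d + 3.53)^3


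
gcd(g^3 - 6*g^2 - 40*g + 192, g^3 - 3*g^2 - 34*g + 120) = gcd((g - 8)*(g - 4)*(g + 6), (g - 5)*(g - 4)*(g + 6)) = g^2 + 2*g - 24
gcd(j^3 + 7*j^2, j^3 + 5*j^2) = j^2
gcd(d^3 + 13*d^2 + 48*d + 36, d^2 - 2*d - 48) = d + 6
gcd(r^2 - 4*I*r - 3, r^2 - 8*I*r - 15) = r - 3*I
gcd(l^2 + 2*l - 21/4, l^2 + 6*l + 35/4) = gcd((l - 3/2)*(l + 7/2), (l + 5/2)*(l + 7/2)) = l + 7/2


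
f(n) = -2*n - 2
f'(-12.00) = -2.00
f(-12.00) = 22.00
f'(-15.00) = -2.00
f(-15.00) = 28.00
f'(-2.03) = -2.00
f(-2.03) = 2.06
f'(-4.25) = -2.00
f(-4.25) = 6.50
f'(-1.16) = -2.00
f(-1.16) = 0.32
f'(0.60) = -2.00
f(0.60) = -3.20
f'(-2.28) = -2.00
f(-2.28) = 2.56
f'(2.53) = -2.00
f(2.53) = -7.06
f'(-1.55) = -2.00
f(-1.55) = 1.10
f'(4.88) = -2.00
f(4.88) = -11.76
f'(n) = -2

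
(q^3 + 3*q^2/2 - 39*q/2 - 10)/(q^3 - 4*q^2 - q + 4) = (2*q^2 + 11*q + 5)/(2*(q^2 - 1))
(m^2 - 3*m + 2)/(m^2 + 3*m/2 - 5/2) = 2*(m - 2)/(2*m + 5)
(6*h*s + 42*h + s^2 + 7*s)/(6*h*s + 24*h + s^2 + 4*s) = (s + 7)/(s + 4)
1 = 1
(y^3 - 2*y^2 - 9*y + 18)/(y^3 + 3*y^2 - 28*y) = (y^3 - 2*y^2 - 9*y + 18)/(y*(y^2 + 3*y - 28))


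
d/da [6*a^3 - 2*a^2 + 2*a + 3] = 18*a^2 - 4*a + 2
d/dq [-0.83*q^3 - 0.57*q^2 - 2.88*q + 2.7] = -2.49*q^2 - 1.14*q - 2.88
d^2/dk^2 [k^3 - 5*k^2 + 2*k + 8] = 6*k - 10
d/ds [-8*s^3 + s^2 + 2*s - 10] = -24*s^2 + 2*s + 2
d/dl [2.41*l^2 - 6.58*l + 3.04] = 4.82*l - 6.58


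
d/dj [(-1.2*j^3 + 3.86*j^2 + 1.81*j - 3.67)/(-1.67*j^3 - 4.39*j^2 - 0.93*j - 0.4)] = (11.7142*j^4 + 8.2774*j^3 - 12.5906*j^2 - 35.3106*j - 4.1371)/(2.7889*j^6 + 14.6626*j^5 + 22.3783*j^4 + 9.5014*j^3 + 4.3769*j^2 + 0.744*j + 0.16)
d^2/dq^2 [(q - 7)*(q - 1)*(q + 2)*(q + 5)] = 12*q^2 - 6*q - 78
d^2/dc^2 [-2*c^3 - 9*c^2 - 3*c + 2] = -12*c - 18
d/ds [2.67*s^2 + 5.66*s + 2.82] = 5.34*s + 5.66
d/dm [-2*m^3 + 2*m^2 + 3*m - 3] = -6*m^2 + 4*m + 3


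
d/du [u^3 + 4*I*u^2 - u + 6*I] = 3*u^2 + 8*I*u - 1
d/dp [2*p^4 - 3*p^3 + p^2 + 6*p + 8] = 8*p^3 - 9*p^2 + 2*p + 6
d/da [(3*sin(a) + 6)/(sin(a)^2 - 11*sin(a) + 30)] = 3*(-4*sin(a) + cos(a)^2 + 51)*cos(a)/(sin(a)^2 - 11*sin(a) + 30)^2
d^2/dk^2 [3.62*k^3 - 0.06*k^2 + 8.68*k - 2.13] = 21.72*k - 0.12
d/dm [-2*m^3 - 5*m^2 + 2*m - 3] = -6*m^2 - 10*m + 2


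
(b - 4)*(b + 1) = b^2 - 3*b - 4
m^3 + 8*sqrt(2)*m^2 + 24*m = m*(m + 2*sqrt(2))*(m + 6*sqrt(2))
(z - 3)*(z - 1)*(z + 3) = z^3 - z^2 - 9*z + 9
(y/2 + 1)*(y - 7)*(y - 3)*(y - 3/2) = y^4/2 - 19*y^3/4 + 13*y^2/2 + 81*y/4 - 63/2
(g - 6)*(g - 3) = g^2 - 9*g + 18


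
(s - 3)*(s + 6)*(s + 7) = s^3 + 10*s^2 + 3*s - 126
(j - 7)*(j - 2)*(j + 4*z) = j^3 + 4*j^2*z - 9*j^2 - 36*j*z + 14*j + 56*z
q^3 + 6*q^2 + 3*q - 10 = (q - 1)*(q + 2)*(q + 5)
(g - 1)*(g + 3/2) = g^2 + g/2 - 3/2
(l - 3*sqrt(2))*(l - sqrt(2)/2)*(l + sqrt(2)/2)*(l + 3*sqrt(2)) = l^4 - 37*l^2/2 + 9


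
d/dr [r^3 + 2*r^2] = r*(3*r + 4)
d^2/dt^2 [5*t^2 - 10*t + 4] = 10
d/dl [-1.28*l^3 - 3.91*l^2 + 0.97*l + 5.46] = -3.84*l^2 - 7.82*l + 0.97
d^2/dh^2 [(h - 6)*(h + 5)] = 2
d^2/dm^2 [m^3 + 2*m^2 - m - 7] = 6*m + 4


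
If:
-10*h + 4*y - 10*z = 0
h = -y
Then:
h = -5*z/7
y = 5*z/7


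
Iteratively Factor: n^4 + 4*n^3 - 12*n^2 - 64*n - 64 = (n - 4)*(n^3 + 8*n^2 + 20*n + 16) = (n - 4)*(n + 4)*(n^2 + 4*n + 4) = (n - 4)*(n + 2)*(n + 4)*(n + 2)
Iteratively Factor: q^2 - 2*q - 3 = (q - 3)*(q + 1)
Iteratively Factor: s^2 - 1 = (s - 1)*(s + 1)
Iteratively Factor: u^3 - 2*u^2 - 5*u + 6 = (u - 3)*(u^2 + u - 2) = (u - 3)*(u - 1)*(u + 2)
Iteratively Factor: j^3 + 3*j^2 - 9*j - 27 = (j + 3)*(j^2 - 9) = (j + 3)^2*(j - 3)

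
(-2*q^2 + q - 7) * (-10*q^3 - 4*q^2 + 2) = 20*q^5 - 2*q^4 + 66*q^3 + 24*q^2 + 2*q - 14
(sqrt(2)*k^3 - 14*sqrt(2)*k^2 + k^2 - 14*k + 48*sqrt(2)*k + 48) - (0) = sqrt(2)*k^3 - 14*sqrt(2)*k^2 + k^2 - 14*k + 48*sqrt(2)*k + 48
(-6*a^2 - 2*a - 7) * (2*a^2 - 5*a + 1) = -12*a^4 + 26*a^3 - 10*a^2 + 33*a - 7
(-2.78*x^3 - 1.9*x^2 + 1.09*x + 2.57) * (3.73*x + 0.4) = -10.3694*x^4 - 8.199*x^3 + 3.3057*x^2 + 10.0221*x + 1.028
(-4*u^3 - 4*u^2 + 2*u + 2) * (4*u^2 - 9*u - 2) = -16*u^5 + 20*u^4 + 52*u^3 - 2*u^2 - 22*u - 4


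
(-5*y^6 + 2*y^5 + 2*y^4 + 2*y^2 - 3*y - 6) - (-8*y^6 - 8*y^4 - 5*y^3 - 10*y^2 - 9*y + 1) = 3*y^6 + 2*y^5 + 10*y^4 + 5*y^3 + 12*y^2 + 6*y - 7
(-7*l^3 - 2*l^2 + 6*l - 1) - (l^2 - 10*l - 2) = -7*l^3 - 3*l^2 + 16*l + 1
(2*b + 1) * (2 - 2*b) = -4*b^2 + 2*b + 2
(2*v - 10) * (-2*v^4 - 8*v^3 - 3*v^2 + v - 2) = -4*v^5 + 4*v^4 + 74*v^3 + 32*v^2 - 14*v + 20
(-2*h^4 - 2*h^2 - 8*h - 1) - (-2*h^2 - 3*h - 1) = -2*h^4 - 5*h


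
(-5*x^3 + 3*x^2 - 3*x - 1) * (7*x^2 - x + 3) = -35*x^5 + 26*x^4 - 39*x^3 + 5*x^2 - 8*x - 3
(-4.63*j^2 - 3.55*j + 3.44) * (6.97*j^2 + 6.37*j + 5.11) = -32.2711*j^4 - 54.2366*j^3 - 22.296*j^2 + 3.7723*j + 17.5784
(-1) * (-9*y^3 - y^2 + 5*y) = 9*y^3 + y^2 - 5*y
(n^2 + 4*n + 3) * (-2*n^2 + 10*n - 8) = -2*n^4 + 2*n^3 + 26*n^2 - 2*n - 24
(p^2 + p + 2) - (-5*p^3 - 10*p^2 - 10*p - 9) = 5*p^3 + 11*p^2 + 11*p + 11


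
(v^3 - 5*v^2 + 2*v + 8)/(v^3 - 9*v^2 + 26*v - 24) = (v + 1)/(v - 3)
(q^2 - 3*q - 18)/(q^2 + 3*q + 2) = (q^2 - 3*q - 18)/(q^2 + 3*q + 2)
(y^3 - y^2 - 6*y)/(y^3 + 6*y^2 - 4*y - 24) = y*(y - 3)/(y^2 + 4*y - 12)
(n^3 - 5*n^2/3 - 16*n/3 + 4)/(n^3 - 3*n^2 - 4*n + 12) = (n - 2/3)/(n - 2)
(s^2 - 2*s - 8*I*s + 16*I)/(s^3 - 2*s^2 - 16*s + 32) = (s - 8*I)/(s^2 - 16)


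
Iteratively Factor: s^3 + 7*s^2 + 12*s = (s)*(s^2 + 7*s + 12) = s*(s + 4)*(s + 3)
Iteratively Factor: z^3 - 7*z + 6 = (z + 3)*(z^2 - 3*z + 2) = (z - 1)*(z + 3)*(z - 2)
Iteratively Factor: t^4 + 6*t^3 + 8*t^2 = (t + 2)*(t^3 + 4*t^2) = t*(t + 2)*(t^2 + 4*t) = t*(t + 2)*(t + 4)*(t)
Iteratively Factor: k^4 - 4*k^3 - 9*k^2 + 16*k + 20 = (k - 2)*(k^3 - 2*k^2 - 13*k - 10) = (k - 2)*(k + 1)*(k^2 - 3*k - 10) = (k - 2)*(k + 1)*(k + 2)*(k - 5)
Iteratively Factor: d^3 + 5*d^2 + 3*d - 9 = (d + 3)*(d^2 + 2*d - 3) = (d - 1)*(d + 3)*(d + 3)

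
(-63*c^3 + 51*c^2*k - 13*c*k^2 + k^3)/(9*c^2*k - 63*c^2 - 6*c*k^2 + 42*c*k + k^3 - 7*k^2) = (-7*c + k)/(k - 7)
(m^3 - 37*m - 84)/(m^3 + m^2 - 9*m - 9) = (m^2 - 3*m - 28)/(m^2 - 2*m - 3)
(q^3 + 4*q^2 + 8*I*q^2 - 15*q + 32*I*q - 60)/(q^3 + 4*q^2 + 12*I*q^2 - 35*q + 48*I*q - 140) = (q + 3*I)/(q + 7*I)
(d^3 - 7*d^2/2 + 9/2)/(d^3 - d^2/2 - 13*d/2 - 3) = (2*d^2 - d - 3)/(2*d^2 + 5*d + 2)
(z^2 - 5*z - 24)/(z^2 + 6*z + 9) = (z - 8)/(z + 3)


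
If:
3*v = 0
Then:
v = 0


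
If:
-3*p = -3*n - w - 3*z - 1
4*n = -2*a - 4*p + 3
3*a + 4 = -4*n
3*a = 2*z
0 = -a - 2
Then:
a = -2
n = 1/2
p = 5/4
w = 41/4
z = -3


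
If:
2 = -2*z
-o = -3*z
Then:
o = -3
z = -1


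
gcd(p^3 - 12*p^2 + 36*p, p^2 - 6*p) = p^2 - 6*p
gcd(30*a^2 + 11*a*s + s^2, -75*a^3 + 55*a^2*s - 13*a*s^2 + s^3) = 1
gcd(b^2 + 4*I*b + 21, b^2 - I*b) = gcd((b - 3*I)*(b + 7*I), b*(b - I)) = 1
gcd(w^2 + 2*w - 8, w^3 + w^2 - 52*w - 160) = w + 4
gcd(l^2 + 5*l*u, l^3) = l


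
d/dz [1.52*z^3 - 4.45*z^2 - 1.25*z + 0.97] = 4.56*z^2 - 8.9*z - 1.25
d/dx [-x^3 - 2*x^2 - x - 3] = -3*x^2 - 4*x - 1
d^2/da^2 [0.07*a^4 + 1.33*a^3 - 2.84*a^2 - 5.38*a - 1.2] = 0.84*a^2 + 7.98*a - 5.68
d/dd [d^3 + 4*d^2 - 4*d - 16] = 3*d^2 + 8*d - 4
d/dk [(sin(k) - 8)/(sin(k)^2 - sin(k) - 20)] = (-sin(k)^2 + 16*sin(k) - 28)*cos(k)/(sin(k) + cos(k)^2 + 19)^2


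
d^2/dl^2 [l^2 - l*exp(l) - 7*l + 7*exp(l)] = -l*exp(l) + 5*exp(l) + 2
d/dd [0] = 0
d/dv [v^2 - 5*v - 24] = 2*v - 5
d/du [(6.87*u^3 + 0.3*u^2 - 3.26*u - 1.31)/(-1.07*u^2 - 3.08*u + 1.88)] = (-7.3509*u^4 - 42.3192*u^3 + 34.3346*u^2 - 1.6754*u - 10.1636)/(1.1449*u^4 + 6.5912*u^3 + 5.4632*u^2 - 11.5808*u + 3.5344)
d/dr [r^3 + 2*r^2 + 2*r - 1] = 3*r^2 + 4*r + 2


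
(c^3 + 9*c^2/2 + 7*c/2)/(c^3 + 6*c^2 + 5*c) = (c + 7/2)/(c + 5)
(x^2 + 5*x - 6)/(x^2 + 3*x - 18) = (x - 1)/(x - 3)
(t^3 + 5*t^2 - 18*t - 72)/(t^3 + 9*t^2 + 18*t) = (t - 4)/t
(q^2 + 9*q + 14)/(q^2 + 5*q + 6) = (q + 7)/(q + 3)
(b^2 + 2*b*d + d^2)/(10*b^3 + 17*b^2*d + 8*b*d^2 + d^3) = (b + d)/(10*b^2 + 7*b*d + d^2)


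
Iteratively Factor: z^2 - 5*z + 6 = (z - 2)*(z - 3)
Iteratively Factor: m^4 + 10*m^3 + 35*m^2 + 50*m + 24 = (m + 1)*(m^3 + 9*m^2 + 26*m + 24) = (m + 1)*(m + 2)*(m^2 + 7*m + 12) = (m + 1)*(m + 2)*(m + 3)*(m + 4)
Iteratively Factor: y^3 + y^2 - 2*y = (y)*(y^2 + y - 2) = y*(y - 1)*(y + 2)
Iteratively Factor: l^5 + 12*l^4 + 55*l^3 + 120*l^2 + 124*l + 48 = (l + 2)*(l^4 + 10*l^3 + 35*l^2 + 50*l + 24) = (l + 2)*(l + 4)*(l^3 + 6*l^2 + 11*l + 6) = (l + 1)*(l + 2)*(l + 4)*(l^2 + 5*l + 6) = (l + 1)*(l + 2)^2*(l + 4)*(l + 3)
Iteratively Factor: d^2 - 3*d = (d)*(d - 3)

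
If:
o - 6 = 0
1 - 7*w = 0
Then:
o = 6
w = 1/7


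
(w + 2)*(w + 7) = w^2 + 9*w + 14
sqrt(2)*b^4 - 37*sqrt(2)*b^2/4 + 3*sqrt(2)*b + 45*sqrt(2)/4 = (b - 5/2)*(b - 3/2)*(b + 3)*(sqrt(2)*b + sqrt(2))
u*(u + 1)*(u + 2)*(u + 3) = u^4 + 6*u^3 + 11*u^2 + 6*u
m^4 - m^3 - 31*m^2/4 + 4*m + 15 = (m - 5/2)*(m - 2)*(m + 3/2)*(m + 2)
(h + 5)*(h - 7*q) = h^2 - 7*h*q + 5*h - 35*q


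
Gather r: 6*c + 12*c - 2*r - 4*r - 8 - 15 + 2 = 18*c - 6*r - 21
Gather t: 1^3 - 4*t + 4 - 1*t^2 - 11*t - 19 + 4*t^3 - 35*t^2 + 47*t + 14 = 4*t^3 - 36*t^2 + 32*t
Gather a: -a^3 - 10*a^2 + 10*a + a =-a^3 - 10*a^2 + 11*a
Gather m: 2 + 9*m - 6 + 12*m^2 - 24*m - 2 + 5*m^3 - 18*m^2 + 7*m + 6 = 5*m^3 - 6*m^2 - 8*m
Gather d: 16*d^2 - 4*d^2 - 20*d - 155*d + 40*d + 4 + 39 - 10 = 12*d^2 - 135*d + 33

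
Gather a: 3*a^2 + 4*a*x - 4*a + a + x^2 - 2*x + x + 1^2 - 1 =3*a^2 + a*(4*x - 3) + x^2 - x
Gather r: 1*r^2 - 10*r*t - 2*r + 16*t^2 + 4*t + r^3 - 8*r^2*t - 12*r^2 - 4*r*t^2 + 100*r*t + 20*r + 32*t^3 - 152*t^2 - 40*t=r^3 + r^2*(-8*t - 11) + r*(-4*t^2 + 90*t + 18) + 32*t^3 - 136*t^2 - 36*t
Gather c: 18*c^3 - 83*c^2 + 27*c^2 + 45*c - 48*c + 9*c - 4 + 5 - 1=18*c^3 - 56*c^2 + 6*c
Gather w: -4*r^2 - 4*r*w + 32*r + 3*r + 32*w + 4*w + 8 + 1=-4*r^2 + 35*r + w*(36 - 4*r) + 9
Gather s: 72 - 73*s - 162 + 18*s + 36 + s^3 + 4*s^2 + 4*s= s^3 + 4*s^2 - 51*s - 54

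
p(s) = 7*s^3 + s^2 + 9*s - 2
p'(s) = 21*s^2 + 2*s + 9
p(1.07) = 17.35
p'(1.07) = 35.18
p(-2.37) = -110.90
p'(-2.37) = 122.21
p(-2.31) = -103.74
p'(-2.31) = 116.44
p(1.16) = 20.71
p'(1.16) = 39.58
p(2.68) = 164.04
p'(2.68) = 165.19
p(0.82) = 9.91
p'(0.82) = 24.76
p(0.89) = 11.74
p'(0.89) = 27.41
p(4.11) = 537.87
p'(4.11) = 371.95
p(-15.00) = -23537.00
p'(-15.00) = 4704.00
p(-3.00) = -209.00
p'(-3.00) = 192.00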